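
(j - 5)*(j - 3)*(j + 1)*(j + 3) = j^4 - 4*j^3 - 14*j^2 + 36*j + 45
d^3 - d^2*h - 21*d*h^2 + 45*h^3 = (d - 3*h)^2*(d + 5*h)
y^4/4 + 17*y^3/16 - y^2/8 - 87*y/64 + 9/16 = (y/4 + 1)*(y - 3/4)*(y - 1/2)*(y + 3/2)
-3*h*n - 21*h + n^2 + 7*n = (-3*h + n)*(n + 7)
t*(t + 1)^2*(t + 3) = t^4 + 5*t^3 + 7*t^2 + 3*t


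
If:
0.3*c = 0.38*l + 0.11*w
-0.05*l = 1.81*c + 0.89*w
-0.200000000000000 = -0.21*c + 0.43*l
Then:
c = -0.51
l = -0.71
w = 1.08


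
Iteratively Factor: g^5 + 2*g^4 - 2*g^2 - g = (g)*(g^4 + 2*g^3 - 2*g - 1) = g*(g + 1)*(g^3 + g^2 - g - 1) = g*(g - 1)*(g + 1)*(g^2 + 2*g + 1) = g*(g - 1)*(g + 1)^2*(g + 1)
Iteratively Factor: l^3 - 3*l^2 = (l)*(l^2 - 3*l) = l*(l - 3)*(l)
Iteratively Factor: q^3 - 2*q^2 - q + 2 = (q + 1)*(q^2 - 3*q + 2) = (q - 1)*(q + 1)*(q - 2)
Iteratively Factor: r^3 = (r)*(r^2) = r^2*(r)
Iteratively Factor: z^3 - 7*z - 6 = (z - 3)*(z^2 + 3*z + 2) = (z - 3)*(z + 2)*(z + 1)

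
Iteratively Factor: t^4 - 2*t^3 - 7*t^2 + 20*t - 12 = (t + 3)*(t^3 - 5*t^2 + 8*t - 4) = (t - 2)*(t + 3)*(t^2 - 3*t + 2) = (t - 2)^2*(t + 3)*(t - 1)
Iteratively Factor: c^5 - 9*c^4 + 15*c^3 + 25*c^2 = (c)*(c^4 - 9*c^3 + 15*c^2 + 25*c) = c*(c + 1)*(c^3 - 10*c^2 + 25*c) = c*(c - 5)*(c + 1)*(c^2 - 5*c) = c*(c - 5)^2*(c + 1)*(c)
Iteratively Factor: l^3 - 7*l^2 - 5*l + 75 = (l - 5)*(l^2 - 2*l - 15) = (l - 5)^2*(l + 3)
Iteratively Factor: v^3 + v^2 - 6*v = (v + 3)*(v^2 - 2*v) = v*(v + 3)*(v - 2)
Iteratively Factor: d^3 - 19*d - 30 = (d + 3)*(d^2 - 3*d - 10) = (d - 5)*(d + 3)*(d + 2)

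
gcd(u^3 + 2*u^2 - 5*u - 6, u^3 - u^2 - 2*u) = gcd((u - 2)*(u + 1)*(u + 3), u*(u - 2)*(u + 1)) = u^2 - u - 2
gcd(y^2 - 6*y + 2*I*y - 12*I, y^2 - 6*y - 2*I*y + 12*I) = y - 6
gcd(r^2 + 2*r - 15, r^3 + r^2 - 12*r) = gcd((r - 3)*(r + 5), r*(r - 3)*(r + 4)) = r - 3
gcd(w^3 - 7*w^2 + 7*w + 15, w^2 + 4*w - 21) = w - 3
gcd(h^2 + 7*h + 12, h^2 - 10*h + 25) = 1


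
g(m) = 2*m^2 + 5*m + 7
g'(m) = 4*m + 5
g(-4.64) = 26.86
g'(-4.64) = -13.56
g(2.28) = 28.80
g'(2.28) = 14.12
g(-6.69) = 63.06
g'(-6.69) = -21.76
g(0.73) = 11.72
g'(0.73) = 7.92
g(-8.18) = 99.92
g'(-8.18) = -27.72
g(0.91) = 13.21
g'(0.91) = 8.64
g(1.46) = 18.56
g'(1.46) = 10.84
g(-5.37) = 37.82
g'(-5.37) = -16.48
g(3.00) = 40.00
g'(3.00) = 17.00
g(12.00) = 355.00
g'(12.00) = 53.00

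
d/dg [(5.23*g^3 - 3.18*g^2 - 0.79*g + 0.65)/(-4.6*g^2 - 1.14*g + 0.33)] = (-24.058*g^4 - 11.9244*g^3 + 5.1689*g^2 + 3.8812*g + 0.4803)/(21.16*g^4 + 10.488*g^3 - 1.7364*g^2 - 0.7524*g + 0.1089)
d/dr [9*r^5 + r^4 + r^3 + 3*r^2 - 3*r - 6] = 45*r^4 + 4*r^3 + 3*r^2 + 6*r - 3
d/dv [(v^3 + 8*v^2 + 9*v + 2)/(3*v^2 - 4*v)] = (3*v^4 - 8*v^3 - 59*v^2 - 12*v + 8)/(v^2*(9*v^2 - 24*v + 16))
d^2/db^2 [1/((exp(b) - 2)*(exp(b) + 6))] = 4*(exp(3*b) + 3*exp(2*b) + 16*exp(b) + 12)*exp(b)/(exp(6*b) + 12*exp(5*b) + 12*exp(4*b) - 224*exp(3*b) - 144*exp(2*b) + 1728*exp(b) - 1728)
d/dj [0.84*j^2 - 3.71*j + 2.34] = 1.68*j - 3.71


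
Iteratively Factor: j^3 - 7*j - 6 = (j - 3)*(j^2 + 3*j + 2) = (j - 3)*(j + 2)*(j + 1)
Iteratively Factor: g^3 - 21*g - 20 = (g + 1)*(g^2 - g - 20) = (g - 5)*(g + 1)*(g + 4)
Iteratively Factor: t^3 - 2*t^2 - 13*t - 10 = (t + 1)*(t^2 - 3*t - 10) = (t - 5)*(t + 1)*(t + 2)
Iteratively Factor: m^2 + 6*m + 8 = (m + 2)*(m + 4)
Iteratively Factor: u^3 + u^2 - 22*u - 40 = (u - 5)*(u^2 + 6*u + 8) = (u - 5)*(u + 2)*(u + 4)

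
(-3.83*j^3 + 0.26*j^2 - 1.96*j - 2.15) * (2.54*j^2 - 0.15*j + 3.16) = -9.7282*j^5 + 1.2349*j^4 - 17.1202*j^3 - 4.3454*j^2 - 5.8711*j - 6.794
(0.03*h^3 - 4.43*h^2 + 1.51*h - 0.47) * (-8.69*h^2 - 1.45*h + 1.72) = -0.2607*h^5 + 38.4532*h^4 - 6.6468*h^3 - 5.7248*h^2 + 3.2787*h - 0.8084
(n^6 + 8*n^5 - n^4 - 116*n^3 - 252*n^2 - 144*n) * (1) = n^6 + 8*n^5 - n^4 - 116*n^3 - 252*n^2 - 144*n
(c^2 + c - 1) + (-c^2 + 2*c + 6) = 3*c + 5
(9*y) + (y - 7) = 10*y - 7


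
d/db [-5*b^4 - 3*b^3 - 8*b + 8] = -20*b^3 - 9*b^2 - 8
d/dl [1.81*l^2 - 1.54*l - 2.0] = 3.62*l - 1.54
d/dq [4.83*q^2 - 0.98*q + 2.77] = 9.66*q - 0.98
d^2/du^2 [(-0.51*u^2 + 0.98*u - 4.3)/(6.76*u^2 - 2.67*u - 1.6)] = (71.157112*u^3 - 1212.09504*u^2 + 529.26744*u - 165.31046)/(308.915776*u^6 - 366.037776*u^5 - 74.774388*u^4 + 154.238157*u^3 + 17.69808*u^2 - 20.5056*u - 4.096)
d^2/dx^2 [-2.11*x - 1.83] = 0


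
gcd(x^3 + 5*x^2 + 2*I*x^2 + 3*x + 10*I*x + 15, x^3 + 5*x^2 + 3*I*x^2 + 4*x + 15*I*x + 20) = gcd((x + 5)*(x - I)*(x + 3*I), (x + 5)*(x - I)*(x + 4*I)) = x^2 + x*(5 - I) - 5*I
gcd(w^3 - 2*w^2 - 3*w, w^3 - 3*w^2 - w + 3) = w^2 - 2*w - 3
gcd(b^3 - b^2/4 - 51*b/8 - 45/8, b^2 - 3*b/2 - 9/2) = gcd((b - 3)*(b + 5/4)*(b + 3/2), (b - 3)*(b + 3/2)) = b^2 - 3*b/2 - 9/2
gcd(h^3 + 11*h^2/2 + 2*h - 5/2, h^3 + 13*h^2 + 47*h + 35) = h^2 + 6*h + 5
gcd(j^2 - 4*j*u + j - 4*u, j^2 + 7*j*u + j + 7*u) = j + 1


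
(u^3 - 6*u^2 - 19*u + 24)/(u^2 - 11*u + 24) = (u^2 + 2*u - 3)/(u - 3)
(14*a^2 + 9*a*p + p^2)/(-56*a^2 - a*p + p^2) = (2*a + p)/(-8*a + p)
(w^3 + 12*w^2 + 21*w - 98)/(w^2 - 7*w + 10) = (w^2 + 14*w + 49)/(w - 5)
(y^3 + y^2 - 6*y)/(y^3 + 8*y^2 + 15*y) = (y - 2)/(y + 5)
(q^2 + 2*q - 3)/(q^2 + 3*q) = (q - 1)/q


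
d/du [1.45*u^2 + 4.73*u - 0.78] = 2.9*u + 4.73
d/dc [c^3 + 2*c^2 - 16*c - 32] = 3*c^2 + 4*c - 16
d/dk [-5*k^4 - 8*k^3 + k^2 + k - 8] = -20*k^3 - 24*k^2 + 2*k + 1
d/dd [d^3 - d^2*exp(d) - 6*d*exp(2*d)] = -d^2*exp(d) + 3*d^2 - 12*d*exp(2*d) - 2*d*exp(d) - 6*exp(2*d)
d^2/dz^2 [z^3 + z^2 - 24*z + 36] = 6*z + 2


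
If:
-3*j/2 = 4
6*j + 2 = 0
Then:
No Solution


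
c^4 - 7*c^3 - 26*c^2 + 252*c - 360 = (c - 6)*(c - 5)*(c - 2)*(c + 6)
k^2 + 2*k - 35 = (k - 5)*(k + 7)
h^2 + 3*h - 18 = (h - 3)*(h + 6)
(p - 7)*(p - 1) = p^2 - 8*p + 7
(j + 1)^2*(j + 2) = j^3 + 4*j^2 + 5*j + 2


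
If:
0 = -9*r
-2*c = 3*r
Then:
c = 0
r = 0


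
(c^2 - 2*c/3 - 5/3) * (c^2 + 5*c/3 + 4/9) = c^4 + c^3 - 7*c^2/3 - 83*c/27 - 20/27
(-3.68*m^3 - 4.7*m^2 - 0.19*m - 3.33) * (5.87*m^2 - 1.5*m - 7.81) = -21.6016*m^5 - 22.069*m^4 + 34.6755*m^3 + 17.4449*m^2 + 6.4789*m + 26.0073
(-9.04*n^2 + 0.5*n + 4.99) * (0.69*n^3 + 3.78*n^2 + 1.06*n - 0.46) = -6.2376*n^5 - 33.8262*n^4 - 4.2493*n^3 + 23.5506*n^2 + 5.0594*n - 2.2954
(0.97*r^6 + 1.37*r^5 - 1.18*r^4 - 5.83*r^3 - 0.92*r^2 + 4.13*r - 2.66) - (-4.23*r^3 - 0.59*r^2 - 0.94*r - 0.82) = 0.97*r^6 + 1.37*r^5 - 1.18*r^4 - 1.6*r^3 - 0.33*r^2 + 5.07*r - 1.84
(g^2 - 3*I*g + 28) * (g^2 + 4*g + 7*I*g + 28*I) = g^4 + 4*g^3 + 4*I*g^3 + 49*g^2 + 16*I*g^2 + 196*g + 196*I*g + 784*I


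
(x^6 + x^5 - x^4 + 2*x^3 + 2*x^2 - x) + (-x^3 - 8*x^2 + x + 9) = x^6 + x^5 - x^4 + x^3 - 6*x^2 + 9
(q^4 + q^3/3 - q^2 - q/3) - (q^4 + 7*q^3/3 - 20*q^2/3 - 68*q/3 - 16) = -2*q^3 + 17*q^2/3 + 67*q/3 + 16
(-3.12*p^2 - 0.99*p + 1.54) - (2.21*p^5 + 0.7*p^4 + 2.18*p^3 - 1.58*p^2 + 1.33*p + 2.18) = -2.21*p^5 - 0.7*p^4 - 2.18*p^3 - 1.54*p^2 - 2.32*p - 0.64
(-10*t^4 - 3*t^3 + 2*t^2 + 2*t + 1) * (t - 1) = -10*t^5 + 7*t^4 + 5*t^3 - t - 1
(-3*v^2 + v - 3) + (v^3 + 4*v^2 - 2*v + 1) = v^3 + v^2 - v - 2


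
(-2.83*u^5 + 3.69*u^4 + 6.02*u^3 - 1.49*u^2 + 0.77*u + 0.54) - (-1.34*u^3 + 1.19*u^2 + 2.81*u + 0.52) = -2.83*u^5 + 3.69*u^4 + 7.36*u^3 - 2.68*u^2 - 2.04*u + 0.02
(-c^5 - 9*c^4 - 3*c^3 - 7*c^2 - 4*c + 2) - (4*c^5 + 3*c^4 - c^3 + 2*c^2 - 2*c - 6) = -5*c^5 - 12*c^4 - 2*c^3 - 9*c^2 - 2*c + 8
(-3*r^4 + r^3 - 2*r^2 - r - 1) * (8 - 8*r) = 24*r^5 - 32*r^4 + 24*r^3 - 8*r^2 - 8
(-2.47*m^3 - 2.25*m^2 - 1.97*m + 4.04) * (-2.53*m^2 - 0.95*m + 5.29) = 6.2491*m^5 + 8.039*m^4 - 5.9447*m^3 - 20.2522*m^2 - 14.2593*m + 21.3716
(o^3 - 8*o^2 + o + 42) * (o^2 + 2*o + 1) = o^5 - 6*o^4 - 14*o^3 + 36*o^2 + 85*o + 42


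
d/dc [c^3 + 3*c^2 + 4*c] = 3*c^2 + 6*c + 4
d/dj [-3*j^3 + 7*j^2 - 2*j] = -9*j^2 + 14*j - 2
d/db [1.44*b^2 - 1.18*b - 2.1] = 2.88*b - 1.18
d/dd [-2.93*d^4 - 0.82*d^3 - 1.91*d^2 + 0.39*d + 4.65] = -11.72*d^3 - 2.46*d^2 - 3.82*d + 0.39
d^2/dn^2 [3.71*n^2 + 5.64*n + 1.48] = 7.42000000000000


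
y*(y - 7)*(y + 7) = y^3 - 49*y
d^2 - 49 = (d - 7)*(d + 7)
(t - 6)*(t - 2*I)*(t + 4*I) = t^3 - 6*t^2 + 2*I*t^2 + 8*t - 12*I*t - 48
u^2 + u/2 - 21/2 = (u - 3)*(u + 7/2)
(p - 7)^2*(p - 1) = p^3 - 15*p^2 + 63*p - 49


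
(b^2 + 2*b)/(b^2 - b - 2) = b*(b + 2)/(b^2 - b - 2)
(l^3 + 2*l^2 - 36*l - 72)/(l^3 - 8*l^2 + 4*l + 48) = (l + 6)/(l - 4)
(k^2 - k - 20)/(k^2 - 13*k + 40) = (k + 4)/(k - 8)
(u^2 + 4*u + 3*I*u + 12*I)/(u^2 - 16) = (u + 3*I)/(u - 4)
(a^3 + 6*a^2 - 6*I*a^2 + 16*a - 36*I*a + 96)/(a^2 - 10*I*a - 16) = (a^2 + 2*a*(3 + I) + 12*I)/(a - 2*I)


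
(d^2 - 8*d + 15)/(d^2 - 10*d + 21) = (d - 5)/(d - 7)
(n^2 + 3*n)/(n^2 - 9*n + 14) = n*(n + 3)/(n^2 - 9*n + 14)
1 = 1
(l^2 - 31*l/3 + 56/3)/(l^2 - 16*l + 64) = (l - 7/3)/(l - 8)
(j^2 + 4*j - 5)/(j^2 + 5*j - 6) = (j + 5)/(j + 6)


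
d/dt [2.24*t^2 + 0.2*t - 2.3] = 4.48*t + 0.2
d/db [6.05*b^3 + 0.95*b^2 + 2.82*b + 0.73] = 18.15*b^2 + 1.9*b + 2.82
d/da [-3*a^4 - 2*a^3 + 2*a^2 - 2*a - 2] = -12*a^3 - 6*a^2 + 4*a - 2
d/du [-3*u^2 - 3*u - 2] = -6*u - 3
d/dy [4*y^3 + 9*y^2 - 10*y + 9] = 12*y^2 + 18*y - 10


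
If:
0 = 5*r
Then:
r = 0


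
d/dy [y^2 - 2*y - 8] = 2*y - 2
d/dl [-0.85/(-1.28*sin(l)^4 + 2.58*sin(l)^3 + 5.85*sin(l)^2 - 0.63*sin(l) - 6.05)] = (-4.352*sin(l)^3 + 6.579*sin(l)^2 + 9.945*sin(l) - 0.5355)*cos(l)/(1.28*sin(l)^4 - 2.58*sin(l)^3 - 5.85*sin(l)^2 + 0.63*sin(l) + 6.05)^2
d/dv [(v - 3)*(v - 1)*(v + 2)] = 3*v^2 - 4*v - 5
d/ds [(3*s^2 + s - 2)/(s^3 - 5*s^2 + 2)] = (-s*(3*s - 10)*(3*s^2 + s - 2) + (6*s + 1)*(s^3 - 5*s^2 + 2))/(s^3 - 5*s^2 + 2)^2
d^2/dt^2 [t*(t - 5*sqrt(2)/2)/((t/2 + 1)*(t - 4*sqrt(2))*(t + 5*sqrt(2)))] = 2*(2*t^6 - 15*sqrt(2)*t^5 - 42*sqrt(2)*t^4 + 210*t^4 - 158*sqrt(2)*t^3 + 1252*t^3 - 1920*sqrt(2)*t^2 + 960*t^2 - 2400*sqrt(2)*t - 2400*t + 11200 + 16000*sqrt(2))/(t^9 + 3*sqrt(2)*t^8 + 6*t^8 - 102*t^7 + 18*sqrt(2)*t^7 - 676*t^6 - 202*sqrt(2)*t^6 - 1404*sqrt(2)*t^5 + 3192*t^5 + 1944*sqrt(2)*t^4 + 26448*t^4 - 9280*t^3 + 26896*sqrt(2)*t^3 - 347520*t^2 + 57600*sqrt(2)*t^2 - 768000*t + 38400*sqrt(2)*t - 512000)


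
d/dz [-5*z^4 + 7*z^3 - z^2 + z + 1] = -20*z^3 + 21*z^2 - 2*z + 1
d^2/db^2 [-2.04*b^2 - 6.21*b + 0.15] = -4.08000000000000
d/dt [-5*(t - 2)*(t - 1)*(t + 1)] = -15*t^2 + 20*t + 5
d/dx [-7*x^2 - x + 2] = -14*x - 1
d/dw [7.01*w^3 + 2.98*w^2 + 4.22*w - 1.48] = 21.03*w^2 + 5.96*w + 4.22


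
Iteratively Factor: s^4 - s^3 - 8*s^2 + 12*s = (s)*(s^3 - s^2 - 8*s + 12) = s*(s - 2)*(s^2 + s - 6) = s*(s - 2)^2*(s + 3)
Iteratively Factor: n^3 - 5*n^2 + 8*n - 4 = (n - 1)*(n^2 - 4*n + 4) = (n - 2)*(n - 1)*(n - 2)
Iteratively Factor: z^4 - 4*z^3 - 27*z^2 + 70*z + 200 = (z - 5)*(z^3 + z^2 - 22*z - 40) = (z - 5)*(z + 2)*(z^2 - z - 20) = (z - 5)*(z + 2)*(z + 4)*(z - 5)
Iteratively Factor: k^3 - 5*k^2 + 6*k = (k - 3)*(k^2 - 2*k) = k*(k - 3)*(k - 2)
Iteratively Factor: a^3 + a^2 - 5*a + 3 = (a - 1)*(a^2 + 2*a - 3) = (a - 1)^2*(a + 3)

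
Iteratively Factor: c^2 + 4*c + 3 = (c + 1)*(c + 3)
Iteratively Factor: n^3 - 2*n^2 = (n - 2)*(n^2) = n*(n - 2)*(n)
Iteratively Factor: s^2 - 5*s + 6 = (s - 3)*(s - 2)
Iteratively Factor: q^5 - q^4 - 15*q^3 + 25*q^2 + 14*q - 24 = (q - 1)*(q^4 - 15*q^2 + 10*q + 24) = (q - 2)*(q - 1)*(q^3 + 2*q^2 - 11*q - 12) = (q - 2)*(q - 1)*(q + 1)*(q^2 + q - 12) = (q - 3)*(q - 2)*(q - 1)*(q + 1)*(q + 4)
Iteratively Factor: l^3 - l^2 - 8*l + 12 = (l + 3)*(l^2 - 4*l + 4) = (l - 2)*(l + 3)*(l - 2)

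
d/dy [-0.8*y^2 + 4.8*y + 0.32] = 4.8 - 1.6*y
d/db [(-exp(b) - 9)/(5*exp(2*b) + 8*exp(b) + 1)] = (5*exp(2*b) + 90*exp(b) + 71)*exp(b)/(25*exp(4*b) + 80*exp(3*b) + 74*exp(2*b) + 16*exp(b) + 1)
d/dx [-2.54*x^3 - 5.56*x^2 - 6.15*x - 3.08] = -7.62*x^2 - 11.12*x - 6.15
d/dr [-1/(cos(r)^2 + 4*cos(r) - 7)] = -2*(cos(r) + 2)*sin(r)/(cos(r)^2 + 4*cos(r) - 7)^2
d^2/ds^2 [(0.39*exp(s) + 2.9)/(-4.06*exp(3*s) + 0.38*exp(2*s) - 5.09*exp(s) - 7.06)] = (-25.714416*exp(6*s) - 428.416884*exp(5*s) + 81.397028*exp(4*s) + 23.035754*exp(3*s) + 758.669748*exp(2*s) - 92.239164*exp(s) + 84.773656)*exp(s)/(66.923416*exp(9*s) - 18.791304*exp(8*s) + 253.463364*exp(7*s) + 301.950664*exp(6*s) + 252.412638*exp(5*s) + 848.909502*exp(4*s) + 657.034565*exp(3*s) + 491.911854*exp(2*s) + 761.111772*exp(s) + 351.895816)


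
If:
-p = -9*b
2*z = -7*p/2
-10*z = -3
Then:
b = -2/105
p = -6/35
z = 3/10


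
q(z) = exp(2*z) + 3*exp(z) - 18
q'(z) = 2*exp(2*z) + 3*exp(z)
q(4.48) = 8032.06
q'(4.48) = 15835.42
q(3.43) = 1028.00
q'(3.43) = 1999.36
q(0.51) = -10.23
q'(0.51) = 10.54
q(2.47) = 157.24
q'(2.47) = 315.01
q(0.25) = -12.50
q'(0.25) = 7.15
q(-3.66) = -17.92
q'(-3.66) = 0.08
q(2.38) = 131.16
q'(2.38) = 265.91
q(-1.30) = -17.11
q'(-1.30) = 0.97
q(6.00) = 163947.08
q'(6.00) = 326719.87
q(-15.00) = -18.00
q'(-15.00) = 0.00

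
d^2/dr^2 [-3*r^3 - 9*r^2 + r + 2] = -18*r - 18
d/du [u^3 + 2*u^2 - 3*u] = 3*u^2 + 4*u - 3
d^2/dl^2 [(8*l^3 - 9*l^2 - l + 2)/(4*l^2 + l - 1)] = 24*l*(5*l^2 - 3*l + 3)/(64*l^6 + 48*l^5 - 36*l^4 - 23*l^3 + 9*l^2 + 3*l - 1)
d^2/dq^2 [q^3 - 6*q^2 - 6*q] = 6*q - 12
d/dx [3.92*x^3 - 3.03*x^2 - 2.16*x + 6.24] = 11.76*x^2 - 6.06*x - 2.16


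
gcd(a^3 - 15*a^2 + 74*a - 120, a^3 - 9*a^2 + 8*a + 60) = a^2 - 11*a + 30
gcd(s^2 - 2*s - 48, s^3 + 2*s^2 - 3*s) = 1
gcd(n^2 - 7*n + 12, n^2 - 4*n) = n - 4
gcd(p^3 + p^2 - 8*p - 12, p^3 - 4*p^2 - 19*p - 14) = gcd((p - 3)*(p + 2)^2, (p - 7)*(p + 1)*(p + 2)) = p + 2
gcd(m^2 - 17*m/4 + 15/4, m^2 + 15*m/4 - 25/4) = m - 5/4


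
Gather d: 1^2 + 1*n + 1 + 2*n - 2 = 3*n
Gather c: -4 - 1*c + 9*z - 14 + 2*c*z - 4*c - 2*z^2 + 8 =c*(2*z - 5) - 2*z^2 + 9*z - 10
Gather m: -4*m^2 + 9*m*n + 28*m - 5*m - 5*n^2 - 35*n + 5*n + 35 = -4*m^2 + m*(9*n + 23) - 5*n^2 - 30*n + 35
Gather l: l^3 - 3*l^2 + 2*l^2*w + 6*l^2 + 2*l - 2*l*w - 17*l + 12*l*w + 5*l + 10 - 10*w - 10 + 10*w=l^3 + l^2*(2*w + 3) + l*(10*w - 10)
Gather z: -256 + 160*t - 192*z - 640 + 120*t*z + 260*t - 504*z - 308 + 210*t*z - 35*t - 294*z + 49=385*t + z*(330*t - 990) - 1155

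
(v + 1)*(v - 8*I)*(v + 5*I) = v^3 + v^2 - 3*I*v^2 + 40*v - 3*I*v + 40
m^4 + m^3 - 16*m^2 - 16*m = m*(m - 4)*(m + 1)*(m + 4)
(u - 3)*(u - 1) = u^2 - 4*u + 3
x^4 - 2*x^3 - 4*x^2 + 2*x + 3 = (x - 3)*(x - 1)*(x + 1)^2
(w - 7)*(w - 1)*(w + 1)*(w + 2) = w^4 - 5*w^3 - 15*w^2 + 5*w + 14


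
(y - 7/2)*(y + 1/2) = y^2 - 3*y - 7/4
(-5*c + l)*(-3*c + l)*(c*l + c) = 15*c^3*l + 15*c^3 - 8*c^2*l^2 - 8*c^2*l + c*l^3 + c*l^2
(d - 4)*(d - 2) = d^2 - 6*d + 8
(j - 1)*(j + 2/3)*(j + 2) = j^3 + 5*j^2/3 - 4*j/3 - 4/3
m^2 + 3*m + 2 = (m + 1)*(m + 2)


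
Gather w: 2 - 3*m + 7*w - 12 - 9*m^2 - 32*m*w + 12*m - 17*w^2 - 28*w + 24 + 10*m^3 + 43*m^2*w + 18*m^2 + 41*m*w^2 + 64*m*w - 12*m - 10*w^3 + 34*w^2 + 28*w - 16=10*m^3 + 9*m^2 - 3*m - 10*w^3 + w^2*(41*m + 17) + w*(43*m^2 + 32*m + 7) - 2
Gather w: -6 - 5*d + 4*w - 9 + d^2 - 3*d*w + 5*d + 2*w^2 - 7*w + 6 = d^2 + 2*w^2 + w*(-3*d - 3) - 9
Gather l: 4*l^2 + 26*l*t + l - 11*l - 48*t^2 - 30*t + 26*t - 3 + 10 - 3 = 4*l^2 + l*(26*t - 10) - 48*t^2 - 4*t + 4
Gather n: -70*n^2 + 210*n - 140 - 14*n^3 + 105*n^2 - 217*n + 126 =-14*n^3 + 35*n^2 - 7*n - 14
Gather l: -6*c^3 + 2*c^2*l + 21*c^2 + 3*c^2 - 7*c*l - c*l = -6*c^3 + 24*c^2 + l*(2*c^2 - 8*c)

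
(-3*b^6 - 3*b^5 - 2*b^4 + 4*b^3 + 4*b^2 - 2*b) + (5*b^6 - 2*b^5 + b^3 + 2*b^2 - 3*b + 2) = 2*b^6 - 5*b^5 - 2*b^4 + 5*b^3 + 6*b^2 - 5*b + 2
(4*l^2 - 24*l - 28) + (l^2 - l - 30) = 5*l^2 - 25*l - 58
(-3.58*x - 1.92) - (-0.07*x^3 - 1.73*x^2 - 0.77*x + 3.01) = 0.07*x^3 + 1.73*x^2 - 2.81*x - 4.93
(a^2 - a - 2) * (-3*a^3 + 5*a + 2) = -3*a^5 + 3*a^4 + 11*a^3 - 3*a^2 - 12*a - 4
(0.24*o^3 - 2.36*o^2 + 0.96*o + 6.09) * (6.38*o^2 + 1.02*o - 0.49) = 1.5312*o^5 - 14.812*o^4 + 3.6*o^3 + 40.9898*o^2 + 5.7414*o - 2.9841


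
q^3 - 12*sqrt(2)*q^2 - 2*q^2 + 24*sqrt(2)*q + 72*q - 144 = (q - 2)*(q - 6*sqrt(2))^2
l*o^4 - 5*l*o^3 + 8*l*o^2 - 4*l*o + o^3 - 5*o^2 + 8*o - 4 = (o - 2)^2*(o - 1)*(l*o + 1)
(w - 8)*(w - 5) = w^2 - 13*w + 40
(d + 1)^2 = d^2 + 2*d + 1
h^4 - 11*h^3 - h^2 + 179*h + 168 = (h - 8)*(h - 7)*(h + 1)*(h + 3)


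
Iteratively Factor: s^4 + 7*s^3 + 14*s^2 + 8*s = (s + 2)*(s^3 + 5*s^2 + 4*s) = (s + 1)*(s + 2)*(s^2 + 4*s) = (s + 1)*(s + 2)*(s + 4)*(s)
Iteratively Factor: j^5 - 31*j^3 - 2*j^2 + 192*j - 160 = (j + 4)*(j^4 - 4*j^3 - 15*j^2 + 58*j - 40) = (j - 5)*(j + 4)*(j^3 + j^2 - 10*j + 8) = (j - 5)*(j - 1)*(j + 4)*(j^2 + 2*j - 8) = (j - 5)*(j - 2)*(j - 1)*(j + 4)*(j + 4)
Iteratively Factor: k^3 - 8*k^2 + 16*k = (k)*(k^2 - 8*k + 16) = k*(k - 4)*(k - 4)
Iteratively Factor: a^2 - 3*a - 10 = (a - 5)*(a + 2)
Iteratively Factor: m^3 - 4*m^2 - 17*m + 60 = (m - 3)*(m^2 - m - 20) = (m - 3)*(m + 4)*(m - 5)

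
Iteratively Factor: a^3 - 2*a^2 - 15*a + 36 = (a + 4)*(a^2 - 6*a + 9) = (a - 3)*(a + 4)*(a - 3)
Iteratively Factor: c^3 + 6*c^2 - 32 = (c - 2)*(c^2 + 8*c + 16) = (c - 2)*(c + 4)*(c + 4)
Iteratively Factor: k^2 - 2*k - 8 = (k - 4)*(k + 2)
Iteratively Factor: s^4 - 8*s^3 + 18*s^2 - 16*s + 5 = (s - 1)*(s^3 - 7*s^2 + 11*s - 5) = (s - 1)^2*(s^2 - 6*s + 5) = (s - 5)*(s - 1)^2*(s - 1)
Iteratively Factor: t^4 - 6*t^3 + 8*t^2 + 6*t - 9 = (t + 1)*(t^3 - 7*t^2 + 15*t - 9) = (t - 3)*(t + 1)*(t^2 - 4*t + 3) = (t - 3)^2*(t + 1)*(t - 1)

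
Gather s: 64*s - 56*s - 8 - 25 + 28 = 8*s - 5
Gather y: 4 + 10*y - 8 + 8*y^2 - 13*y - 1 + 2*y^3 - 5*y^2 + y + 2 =2*y^3 + 3*y^2 - 2*y - 3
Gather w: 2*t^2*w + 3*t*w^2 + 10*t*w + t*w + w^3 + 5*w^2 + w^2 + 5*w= w^3 + w^2*(3*t + 6) + w*(2*t^2 + 11*t + 5)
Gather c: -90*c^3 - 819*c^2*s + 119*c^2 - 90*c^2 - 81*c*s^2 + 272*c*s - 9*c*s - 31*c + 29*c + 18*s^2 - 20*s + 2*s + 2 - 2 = -90*c^3 + c^2*(29 - 819*s) + c*(-81*s^2 + 263*s - 2) + 18*s^2 - 18*s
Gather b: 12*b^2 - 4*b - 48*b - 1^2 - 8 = 12*b^2 - 52*b - 9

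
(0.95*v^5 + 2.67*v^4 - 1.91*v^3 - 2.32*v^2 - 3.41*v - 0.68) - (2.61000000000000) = 0.95*v^5 + 2.67*v^4 - 1.91*v^3 - 2.32*v^2 - 3.41*v - 3.29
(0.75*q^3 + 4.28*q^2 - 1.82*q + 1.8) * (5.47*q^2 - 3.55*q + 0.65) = 4.1025*q^5 + 20.7491*q^4 - 24.6619*q^3 + 19.089*q^2 - 7.573*q + 1.17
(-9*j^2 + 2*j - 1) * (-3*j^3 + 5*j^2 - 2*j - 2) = 27*j^5 - 51*j^4 + 31*j^3 + 9*j^2 - 2*j + 2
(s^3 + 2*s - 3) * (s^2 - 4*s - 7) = s^5 - 4*s^4 - 5*s^3 - 11*s^2 - 2*s + 21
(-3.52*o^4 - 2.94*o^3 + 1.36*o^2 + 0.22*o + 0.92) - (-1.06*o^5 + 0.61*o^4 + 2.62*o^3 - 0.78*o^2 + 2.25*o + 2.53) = 1.06*o^5 - 4.13*o^4 - 5.56*o^3 + 2.14*o^2 - 2.03*o - 1.61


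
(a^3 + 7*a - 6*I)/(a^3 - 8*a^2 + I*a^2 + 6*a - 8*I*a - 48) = (a - I)/(a - 8)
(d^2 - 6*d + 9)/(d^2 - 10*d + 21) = (d - 3)/(d - 7)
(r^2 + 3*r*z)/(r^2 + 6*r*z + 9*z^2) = r/(r + 3*z)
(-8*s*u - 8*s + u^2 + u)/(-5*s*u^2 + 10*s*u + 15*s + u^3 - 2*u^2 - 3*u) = (8*s - u)/(5*s*u - 15*s - u^2 + 3*u)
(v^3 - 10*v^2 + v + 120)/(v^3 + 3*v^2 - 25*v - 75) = (v - 8)/(v + 5)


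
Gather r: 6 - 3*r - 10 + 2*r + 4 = -r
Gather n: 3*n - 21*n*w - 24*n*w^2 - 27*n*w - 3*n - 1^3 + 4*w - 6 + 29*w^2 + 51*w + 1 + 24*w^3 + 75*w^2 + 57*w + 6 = n*(-24*w^2 - 48*w) + 24*w^3 + 104*w^2 + 112*w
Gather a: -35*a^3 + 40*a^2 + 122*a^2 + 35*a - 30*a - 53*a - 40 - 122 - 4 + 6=-35*a^3 + 162*a^2 - 48*a - 160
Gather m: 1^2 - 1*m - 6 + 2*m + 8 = m + 3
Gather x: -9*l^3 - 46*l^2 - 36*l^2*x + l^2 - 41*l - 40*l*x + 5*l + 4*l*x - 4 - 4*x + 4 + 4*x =-9*l^3 - 45*l^2 - 36*l + x*(-36*l^2 - 36*l)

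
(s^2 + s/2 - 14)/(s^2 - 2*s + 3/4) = 2*(2*s^2 + s - 28)/(4*s^2 - 8*s + 3)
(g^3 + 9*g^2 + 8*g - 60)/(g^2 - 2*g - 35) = (g^2 + 4*g - 12)/(g - 7)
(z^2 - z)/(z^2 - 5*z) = (z - 1)/(z - 5)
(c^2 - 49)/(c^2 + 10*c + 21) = (c - 7)/(c + 3)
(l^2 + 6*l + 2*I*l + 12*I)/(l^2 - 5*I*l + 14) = (l + 6)/(l - 7*I)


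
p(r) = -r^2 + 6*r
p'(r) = 6 - 2*r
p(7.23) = -8.89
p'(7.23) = -8.46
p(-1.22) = -8.81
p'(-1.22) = 8.44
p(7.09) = -7.73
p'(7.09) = -8.18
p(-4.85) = -52.62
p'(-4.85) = 15.70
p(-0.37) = -2.36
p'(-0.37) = 6.74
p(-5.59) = -64.79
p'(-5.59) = 17.18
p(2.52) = 8.77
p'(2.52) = 0.96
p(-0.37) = -2.36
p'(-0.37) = 6.74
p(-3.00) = -27.00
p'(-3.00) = 12.00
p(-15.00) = -315.00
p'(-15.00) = 36.00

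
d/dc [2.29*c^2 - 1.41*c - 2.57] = 4.58*c - 1.41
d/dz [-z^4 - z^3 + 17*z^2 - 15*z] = -4*z^3 - 3*z^2 + 34*z - 15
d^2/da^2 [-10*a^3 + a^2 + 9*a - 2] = 2 - 60*a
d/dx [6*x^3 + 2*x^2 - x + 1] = 18*x^2 + 4*x - 1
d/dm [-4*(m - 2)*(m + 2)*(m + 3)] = -12*m^2 - 24*m + 16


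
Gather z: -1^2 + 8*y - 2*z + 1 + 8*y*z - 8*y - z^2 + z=-z^2 + z*(8*y - 1)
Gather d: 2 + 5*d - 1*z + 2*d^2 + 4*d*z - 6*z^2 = 2*d^2 + d*(4*z + 5) - 6*z^2 - z + 2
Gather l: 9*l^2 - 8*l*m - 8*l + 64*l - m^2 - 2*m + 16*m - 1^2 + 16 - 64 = 9*l^2 + l*(56 - 8*m) - m^2 + 14*m - 49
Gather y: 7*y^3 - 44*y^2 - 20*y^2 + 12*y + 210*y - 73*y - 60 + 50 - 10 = 7*y^3 - 64*y^2 + 149*y - 20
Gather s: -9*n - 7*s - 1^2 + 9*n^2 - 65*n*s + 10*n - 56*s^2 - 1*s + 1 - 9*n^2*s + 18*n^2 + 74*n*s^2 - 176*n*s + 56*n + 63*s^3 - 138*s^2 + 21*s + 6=27*n^2 + 57*n + 63*s^3 + s^2*(74*n - 194) + s*(-9*n^2 - 241*n + 13) + 6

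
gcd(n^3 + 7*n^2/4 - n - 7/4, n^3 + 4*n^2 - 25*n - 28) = n + 1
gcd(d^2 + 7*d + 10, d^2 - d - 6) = d + 2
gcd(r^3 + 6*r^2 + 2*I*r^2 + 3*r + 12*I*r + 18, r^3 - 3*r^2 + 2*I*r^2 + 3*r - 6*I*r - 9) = r^2 + 2*I*r + 3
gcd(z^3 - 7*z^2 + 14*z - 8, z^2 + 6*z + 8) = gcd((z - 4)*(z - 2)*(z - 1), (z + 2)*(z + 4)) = 1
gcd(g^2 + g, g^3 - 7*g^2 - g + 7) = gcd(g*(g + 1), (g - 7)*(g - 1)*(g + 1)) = g + 1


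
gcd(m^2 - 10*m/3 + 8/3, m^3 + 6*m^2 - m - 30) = m - 2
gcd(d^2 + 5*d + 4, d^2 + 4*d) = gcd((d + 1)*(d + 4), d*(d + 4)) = d + 4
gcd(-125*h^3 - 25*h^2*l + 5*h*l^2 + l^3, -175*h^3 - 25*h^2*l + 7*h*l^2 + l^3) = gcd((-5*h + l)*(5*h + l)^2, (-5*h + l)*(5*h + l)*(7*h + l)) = 25*h^2 - l^2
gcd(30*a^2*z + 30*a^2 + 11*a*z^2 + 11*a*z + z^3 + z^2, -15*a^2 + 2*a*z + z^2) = 5*a + z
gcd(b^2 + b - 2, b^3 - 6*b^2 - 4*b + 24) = b + 2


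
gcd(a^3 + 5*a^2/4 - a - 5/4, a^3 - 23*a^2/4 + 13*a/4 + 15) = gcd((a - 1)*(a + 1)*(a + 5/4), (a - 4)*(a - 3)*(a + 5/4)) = a + 5/4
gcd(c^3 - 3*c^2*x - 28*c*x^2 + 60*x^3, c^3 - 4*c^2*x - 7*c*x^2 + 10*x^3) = 1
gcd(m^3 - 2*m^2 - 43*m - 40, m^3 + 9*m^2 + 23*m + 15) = m^2 + 6*m + 5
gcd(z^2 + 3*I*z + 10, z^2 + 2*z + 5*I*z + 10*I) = z + 5*I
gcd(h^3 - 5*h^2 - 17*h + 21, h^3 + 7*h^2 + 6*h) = 1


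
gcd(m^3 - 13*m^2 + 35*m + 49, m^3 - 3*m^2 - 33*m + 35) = m - 7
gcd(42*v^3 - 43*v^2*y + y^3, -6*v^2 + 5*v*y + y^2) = -v + y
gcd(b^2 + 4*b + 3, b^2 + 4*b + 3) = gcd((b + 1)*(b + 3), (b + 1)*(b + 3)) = b^2 + 4*b + 3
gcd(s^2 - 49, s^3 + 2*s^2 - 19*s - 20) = 1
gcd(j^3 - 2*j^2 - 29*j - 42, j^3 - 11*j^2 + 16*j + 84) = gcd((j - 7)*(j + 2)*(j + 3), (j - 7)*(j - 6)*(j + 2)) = j^2 - 5*j - 14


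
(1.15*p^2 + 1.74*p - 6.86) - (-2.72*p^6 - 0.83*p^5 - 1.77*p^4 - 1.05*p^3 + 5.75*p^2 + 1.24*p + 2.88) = 2.72*p^6 + 0.83*p^5 + 1.77*p^4 + 1.05*p^3 - 4.6*p^2 + 0.5*p - 9.74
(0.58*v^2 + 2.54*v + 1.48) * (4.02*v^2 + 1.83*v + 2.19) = 2.3316*v^4 + 11.2722*v^3 + 11.868*v^2 + 8.271*v + 3.2412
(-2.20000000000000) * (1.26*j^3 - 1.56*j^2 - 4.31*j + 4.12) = -2.772*j^3 + 3.432*j^2 + 9.482*j - 9.064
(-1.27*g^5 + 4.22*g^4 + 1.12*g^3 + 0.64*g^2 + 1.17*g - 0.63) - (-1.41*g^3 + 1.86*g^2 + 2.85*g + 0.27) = -1.27*g^5 + 4.22*g^4 + 2.53*g^3 - 1.22*g^2 - 1.68*g - 0.9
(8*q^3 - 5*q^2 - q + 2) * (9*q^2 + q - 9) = 72*q^5 - 37*q^4 - 86*q^3 + 62*q^2 + 11*q - 18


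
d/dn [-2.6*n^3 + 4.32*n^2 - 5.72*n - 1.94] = -7.8*n^2 + 8.64*n - 5.72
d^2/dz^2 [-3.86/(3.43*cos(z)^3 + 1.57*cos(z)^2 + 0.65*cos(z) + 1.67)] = (-923.957392*(-0.940585009140768*sin(z)^2 + 0.287020109689214*cos(z) + 1.0)^2*sin(z)^2 - (12.43885*cos(z) + 12.1204*cos(2*z) + 29.78955*cos(3*z))*(3.43*cos(z)^3 + 1.57*cos(z)^2 + 0.65*cos(z) + 1.67))/(3.43*cos(z)^3 + 1.57*cos(z)^2 + 0.65*cos(z) + 1.67)^3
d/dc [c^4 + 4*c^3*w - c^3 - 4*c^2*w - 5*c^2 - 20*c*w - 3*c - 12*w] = 4*c^3 + 12*c^2*w - 3*c^2 - 8*c*w - 10*c - 20*w - 3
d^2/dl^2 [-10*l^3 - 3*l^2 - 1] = -60*l - 6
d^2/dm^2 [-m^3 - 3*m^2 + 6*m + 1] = -6*m - 6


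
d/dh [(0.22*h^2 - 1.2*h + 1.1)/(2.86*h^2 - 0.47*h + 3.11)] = (3.3286*h^2 - 4.9236*h - 3.215)/(8.1796*h^4 - 2.6884*h^3 + 18.0101*h^2 - 2.9234*h + 9.6721)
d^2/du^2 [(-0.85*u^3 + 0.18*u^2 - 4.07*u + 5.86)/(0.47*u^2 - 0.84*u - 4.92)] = (4.44089209850063e-16*u^5 + 8.88178419700125e-16*u^4 - 6.78659800000001*u^3 - 10.813044*u^2 - 193.802616*u + 77.726256)/(0.103823*u^6 - 0.556668*u^5 - 2.265588*u^4 + 11.061792*u^3 + 23.716368*u^2 - 61.000128*u - 119.095488)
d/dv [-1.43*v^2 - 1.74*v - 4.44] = -2.86*v - 1.74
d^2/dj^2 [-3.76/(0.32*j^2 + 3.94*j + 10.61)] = (0.770048*j^2 + 9.481216*j - 3.76*(0.64*j + 3.94)*(1.28*j + 7.88) + 25.531904)/(0.32*j^2 + 3.94*j + 10.61)^3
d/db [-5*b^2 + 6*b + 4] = 6 - 10*b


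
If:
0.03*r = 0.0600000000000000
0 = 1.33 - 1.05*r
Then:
No Solution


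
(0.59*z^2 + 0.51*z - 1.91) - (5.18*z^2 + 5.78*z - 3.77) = -4.59*z^2 - 5.27*z + 1.86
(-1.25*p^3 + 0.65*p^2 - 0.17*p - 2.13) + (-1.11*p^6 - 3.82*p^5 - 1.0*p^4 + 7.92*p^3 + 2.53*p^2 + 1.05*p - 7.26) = -1.11*p^6 - 3.82*p^5 - 1.0*p^4 + 6.67*p^3 + 3.18*p^2 + 0.88*p - 9.39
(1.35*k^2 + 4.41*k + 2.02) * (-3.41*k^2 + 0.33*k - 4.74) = -4.6035*k^4 - 14.5926*k^3 - 11.8319*k^2 - 20.2368*k - 9.5748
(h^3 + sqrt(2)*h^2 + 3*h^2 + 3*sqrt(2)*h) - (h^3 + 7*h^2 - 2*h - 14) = -4*h^2 + sqrt(2)*h^2 + 2*h + 3*sqrt(2)*h + 14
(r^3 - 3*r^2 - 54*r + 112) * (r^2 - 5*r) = r^5 - 8*r^4 - 39*r^3 + 382*r^2 - 560*r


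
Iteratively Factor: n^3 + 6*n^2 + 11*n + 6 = (n + 2)*(n^2 + 4*n + 3) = (n + 2)*(n + 3)*(n + 1)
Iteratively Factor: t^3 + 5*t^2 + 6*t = (t)*(t^2 + 5*t + 6) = t*(t + 3)*(t + 2)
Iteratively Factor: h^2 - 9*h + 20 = (h - 4)*(h - 5)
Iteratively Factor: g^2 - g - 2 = (g + 1)*(g - 2)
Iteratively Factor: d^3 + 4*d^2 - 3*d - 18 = (d + 3)*(d^2 + d - 6) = (d - 2)*(d + 3)*(d + 3)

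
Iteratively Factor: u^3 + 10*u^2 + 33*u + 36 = (u + 3)*(u^2 + 7*u + 12) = (u + 3)*(u + 4)*(u + 3)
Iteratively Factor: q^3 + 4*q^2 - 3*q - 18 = (q + 3)*(q^2 + q - 6) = (q + 3)^2*(q - 2)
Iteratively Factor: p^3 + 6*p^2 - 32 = (p - 2)*(p^2 + 8*p + 16) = (p - 2)*(p + 4)*(p + 4)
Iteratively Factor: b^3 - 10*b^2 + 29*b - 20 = (b - 1)*(b^2 - 9*b + 20) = (b - 5)*(b - 1)*(b - 4)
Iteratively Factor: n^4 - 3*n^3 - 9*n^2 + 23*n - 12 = (n + 3)*(n^3 - 6*n^2 + 9*n - 4) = (n - 4)*(n + 3)*(n^2 - 2*n + 1) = (n - 4)*(n - 1)*(n + 3)*(n - 1)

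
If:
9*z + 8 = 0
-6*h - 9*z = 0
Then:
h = 4/3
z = -8/9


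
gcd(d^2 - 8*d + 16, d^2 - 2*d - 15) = 1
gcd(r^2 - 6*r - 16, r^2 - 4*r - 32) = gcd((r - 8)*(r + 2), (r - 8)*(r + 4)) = r - 8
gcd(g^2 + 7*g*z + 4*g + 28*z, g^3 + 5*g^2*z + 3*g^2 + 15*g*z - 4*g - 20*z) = g + 4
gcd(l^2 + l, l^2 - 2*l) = l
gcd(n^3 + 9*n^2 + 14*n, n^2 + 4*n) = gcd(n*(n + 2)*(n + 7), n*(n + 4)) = n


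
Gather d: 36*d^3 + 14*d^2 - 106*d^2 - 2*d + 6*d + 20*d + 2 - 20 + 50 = 36*d^3 - 92*d^2 + 24*d + 32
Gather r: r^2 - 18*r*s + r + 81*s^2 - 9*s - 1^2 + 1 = r^2 + r*(1 - 18*s) + 81*s^2 - 9*s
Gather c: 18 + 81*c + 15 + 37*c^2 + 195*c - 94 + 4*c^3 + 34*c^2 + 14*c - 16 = 4*c^3 + 71*c^2 + 290*c - 77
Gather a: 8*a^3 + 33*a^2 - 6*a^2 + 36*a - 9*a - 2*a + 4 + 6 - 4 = 8*a^3 + 27*a^2 + 25*a + 6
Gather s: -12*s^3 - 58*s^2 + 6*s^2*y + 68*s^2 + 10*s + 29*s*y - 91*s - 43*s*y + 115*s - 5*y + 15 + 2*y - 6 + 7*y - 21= -12*s^3 + s^2*(6*y + 10) + s*(34 - 14*y) + 4*y - 12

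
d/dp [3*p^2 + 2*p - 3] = 6*p + 2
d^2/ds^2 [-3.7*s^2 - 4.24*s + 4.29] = -7.40000000000000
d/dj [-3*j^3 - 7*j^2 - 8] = j*(-9*j - 14)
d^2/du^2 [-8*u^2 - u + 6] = -16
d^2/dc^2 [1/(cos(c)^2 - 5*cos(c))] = (-(1 - cos(2*c))^2 - 75*cos(c)/4 - 27*cos(2*c)/2 + 15*cos(3*c)/4 + 81/2)/((cos(c) - 5)^3*cos(c)^3)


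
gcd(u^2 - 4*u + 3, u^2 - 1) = u - 1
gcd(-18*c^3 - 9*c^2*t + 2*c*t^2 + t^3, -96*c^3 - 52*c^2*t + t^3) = 2*c + t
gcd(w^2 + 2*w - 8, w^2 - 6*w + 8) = w - 2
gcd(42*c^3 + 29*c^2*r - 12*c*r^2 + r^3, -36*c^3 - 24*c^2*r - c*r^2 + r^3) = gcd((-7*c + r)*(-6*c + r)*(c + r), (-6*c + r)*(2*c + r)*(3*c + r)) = -6*c + r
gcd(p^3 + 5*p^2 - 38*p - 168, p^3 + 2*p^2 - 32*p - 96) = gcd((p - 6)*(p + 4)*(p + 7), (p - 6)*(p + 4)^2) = p^2 - 2*p - 24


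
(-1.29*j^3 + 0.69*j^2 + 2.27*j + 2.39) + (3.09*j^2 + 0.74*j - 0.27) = -1.29*j^3 + 3.78*j^2 + 3.01*j + 2.12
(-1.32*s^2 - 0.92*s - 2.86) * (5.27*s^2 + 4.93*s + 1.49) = -6.9564*s^4 - 11.356*s^3 - 21.5746*s^2 - 15.4706*s - 4.2614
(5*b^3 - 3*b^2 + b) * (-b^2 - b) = -5*b^5 - 2*b^4 + 2*b^3 - b^2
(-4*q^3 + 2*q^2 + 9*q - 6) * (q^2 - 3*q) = -4*q^5 + 14*q^4 + 3*q^3 - 33*q^2 + 18*q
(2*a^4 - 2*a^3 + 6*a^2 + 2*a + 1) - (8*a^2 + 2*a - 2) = 2*a^4 - 2*a^3 - 2*a^2 + 3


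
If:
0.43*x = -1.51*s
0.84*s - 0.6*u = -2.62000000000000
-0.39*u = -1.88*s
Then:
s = 1.28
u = 6.15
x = -4.48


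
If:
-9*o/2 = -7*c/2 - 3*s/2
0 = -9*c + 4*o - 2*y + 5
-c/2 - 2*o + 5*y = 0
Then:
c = 4*y/5 + 1/2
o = 23*y/10 - 1/8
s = 151*y/30 - 37/24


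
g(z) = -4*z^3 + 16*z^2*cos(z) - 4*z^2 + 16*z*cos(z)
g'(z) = -16*z^2*sin(z) - 12*z^2 - 16*z*sin(z) + 32*z*cos(z) - 8*z + 16*cos(z)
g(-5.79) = 1033.19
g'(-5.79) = -715.16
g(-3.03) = -23.25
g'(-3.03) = 5.49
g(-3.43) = -13.50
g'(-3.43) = -61.78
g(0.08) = 1.35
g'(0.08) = 17.67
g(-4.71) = 328.54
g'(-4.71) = -507.79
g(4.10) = -535.24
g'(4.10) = -45.37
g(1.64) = -33.19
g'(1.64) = -119.24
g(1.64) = -33.19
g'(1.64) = -119.24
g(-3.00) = -23.04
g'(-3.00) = 8.75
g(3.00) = -334.08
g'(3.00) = -269.97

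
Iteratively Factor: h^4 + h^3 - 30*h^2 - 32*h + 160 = (h - 2)*(h^3 + 3*h^2 - 24*h - 80) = (h - 2)*(h + 4)*(h^2 - h - 20) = (h - 5)*(h - 2)*(h + 4)*(h + 4)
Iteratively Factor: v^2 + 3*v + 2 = (v + 2)*(v + 1)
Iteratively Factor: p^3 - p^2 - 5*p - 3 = (p + 1)*(p^2 - 2*p - 3) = (p + 1)^2*(p - 3)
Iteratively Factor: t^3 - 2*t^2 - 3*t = (t - 3)*(t^2 + t) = (t - 3)*(t + 1)*(t)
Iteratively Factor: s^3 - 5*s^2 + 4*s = (s)*(s^2 - 5*s + 4) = s*(s - 1)*(s - 4)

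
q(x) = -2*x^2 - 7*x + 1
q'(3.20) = -19.80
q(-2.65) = 5.50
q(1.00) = -8.00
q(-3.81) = -1.36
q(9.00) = -224.00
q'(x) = -4*x - 7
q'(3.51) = -21.04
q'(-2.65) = 3.60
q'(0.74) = -9.96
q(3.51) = -48.21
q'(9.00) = -43.00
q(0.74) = -5.28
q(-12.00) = -203.00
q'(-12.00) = 41.00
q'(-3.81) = 8.24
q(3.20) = -41.88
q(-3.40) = 1.68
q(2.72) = -32.84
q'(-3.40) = 6.60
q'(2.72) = -17.88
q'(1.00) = -11.00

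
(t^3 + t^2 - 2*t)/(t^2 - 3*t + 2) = t*(t + 2)/(t - 2)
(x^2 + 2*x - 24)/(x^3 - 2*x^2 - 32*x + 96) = 1/(x - 4)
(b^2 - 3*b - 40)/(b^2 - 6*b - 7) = (-b^2 + 3*b + 40)/(-b^2 + 6*b + 7)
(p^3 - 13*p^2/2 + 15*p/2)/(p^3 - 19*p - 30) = p*(2*p - 3)/(2*(p^2 + 5*p + 6))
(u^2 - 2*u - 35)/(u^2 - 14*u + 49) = (u + 5)/(u - 7)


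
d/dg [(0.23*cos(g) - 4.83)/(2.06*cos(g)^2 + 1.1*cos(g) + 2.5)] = (0.4738*cos(g)^2 - 19.8996*cos(g) - 5.888)*sin(g)/(4.2436*cos(g)^4 + 4.532*cos(g)^3 + 11.51*cos(g)^2 + 5.5*cos(g) + 6.25)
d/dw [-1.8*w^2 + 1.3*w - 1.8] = 1.3 - 3.6*w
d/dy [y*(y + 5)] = 2*y + 5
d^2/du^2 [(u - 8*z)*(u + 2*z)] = 2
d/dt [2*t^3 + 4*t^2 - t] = 6*t^2 + 8*t - 1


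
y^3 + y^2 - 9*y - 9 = (y - 3)*(y + 1)*(y + 3)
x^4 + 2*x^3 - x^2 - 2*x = x*(x - 1)*(x + 1)*(x + 2)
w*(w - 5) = w^2 - 5*w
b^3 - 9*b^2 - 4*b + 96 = (b - 8)*(b - 4)*(b + 3)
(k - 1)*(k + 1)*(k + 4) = k^3 + 4*k^2 - k - 4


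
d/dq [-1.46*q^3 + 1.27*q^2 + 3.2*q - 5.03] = -4.38*q^2 + 2.54*q + 3.2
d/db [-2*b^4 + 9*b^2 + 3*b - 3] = -8*b^3 + 18*b + 3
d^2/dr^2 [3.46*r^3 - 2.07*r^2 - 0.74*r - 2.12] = 20.76*r - 4.14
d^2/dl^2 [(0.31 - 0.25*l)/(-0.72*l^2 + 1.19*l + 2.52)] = ((1.0414 - 1.08*l)*(-0.72*l^2 + 1.19*l + 2.52) - (0.25*l - 0.31)*(1.44*l - 1.19)*(2.88*l - 2.38))/(-0.72*l^2 + 1.19*l + 2.52)^3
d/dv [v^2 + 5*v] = 2*v + 5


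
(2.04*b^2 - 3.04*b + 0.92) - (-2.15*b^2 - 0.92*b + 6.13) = 4.19*b^2 - 2.12*b - 5.21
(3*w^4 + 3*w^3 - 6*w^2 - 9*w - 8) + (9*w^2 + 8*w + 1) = 3*w^4 + 3*w^3 + 3*w^2 - w - 7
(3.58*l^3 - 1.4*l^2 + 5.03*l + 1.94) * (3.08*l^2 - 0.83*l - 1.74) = 11.0264*l^5 - 7.2834*l^4 + 10.4252*l^3 + 4.2363*l^2 - 10.3624*l - 3.3756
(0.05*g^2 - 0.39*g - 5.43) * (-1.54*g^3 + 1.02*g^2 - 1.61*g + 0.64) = -0.077*g^5 + 0.6516*g^4 + 7.8839*g^3 - 4.8787*g^2 + 8.4927*g - 3.4752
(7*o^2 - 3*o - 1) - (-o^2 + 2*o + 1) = 8*o^2 - 5*o - 2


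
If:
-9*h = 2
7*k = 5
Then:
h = -2/9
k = 5/7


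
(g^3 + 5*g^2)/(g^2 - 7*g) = g*(g + 5)/(g - 7)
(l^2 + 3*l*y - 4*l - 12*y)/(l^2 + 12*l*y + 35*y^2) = (l^2 + 3*l*y - 4*l - 12*y)/(l^2 + 12*l*y + 35*y^2)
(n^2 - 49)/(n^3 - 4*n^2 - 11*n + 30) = (n^2 - 49)/(n^3 - 4*n^2 - 11*n + 30)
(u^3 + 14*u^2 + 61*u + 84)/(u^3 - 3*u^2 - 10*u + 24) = (u^2 + 11*u + 28)/(u^2 - 6*u + 8)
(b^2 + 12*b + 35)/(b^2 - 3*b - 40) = (b + 7)/(b - 8)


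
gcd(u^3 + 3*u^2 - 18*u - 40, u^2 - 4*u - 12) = u + 2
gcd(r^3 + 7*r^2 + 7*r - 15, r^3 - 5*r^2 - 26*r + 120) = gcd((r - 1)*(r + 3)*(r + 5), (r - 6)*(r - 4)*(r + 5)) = r + 5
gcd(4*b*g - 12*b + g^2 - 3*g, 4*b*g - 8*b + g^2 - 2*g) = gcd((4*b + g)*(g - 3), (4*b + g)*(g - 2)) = 4*b + g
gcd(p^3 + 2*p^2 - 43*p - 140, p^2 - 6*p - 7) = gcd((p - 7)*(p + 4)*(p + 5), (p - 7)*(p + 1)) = p - 7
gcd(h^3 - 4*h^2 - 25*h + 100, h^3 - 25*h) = h^2 - 25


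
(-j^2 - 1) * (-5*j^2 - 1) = 5*j^4 + 6*j^2 + 1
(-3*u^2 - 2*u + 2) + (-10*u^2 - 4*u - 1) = -13*u^2 - 6*u + 1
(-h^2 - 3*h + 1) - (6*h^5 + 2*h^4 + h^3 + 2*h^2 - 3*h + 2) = -6*h^5 - 2*h^4 - h^3 - 3*h^2 - 1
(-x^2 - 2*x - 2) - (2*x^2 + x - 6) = -3*x^2 - 3*x + 4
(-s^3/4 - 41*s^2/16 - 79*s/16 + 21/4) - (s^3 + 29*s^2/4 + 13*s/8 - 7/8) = -5*s^3/4 - 157*s^2/16 - 105*s/16 + 49/8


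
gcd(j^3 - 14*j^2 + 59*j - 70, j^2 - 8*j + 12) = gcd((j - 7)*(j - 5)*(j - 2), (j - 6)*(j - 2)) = j - 2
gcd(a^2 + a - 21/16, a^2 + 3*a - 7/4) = 1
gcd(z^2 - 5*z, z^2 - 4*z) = z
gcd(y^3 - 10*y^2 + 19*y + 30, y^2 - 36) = y - 6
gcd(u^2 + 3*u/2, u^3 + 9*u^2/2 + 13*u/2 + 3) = u + 3/2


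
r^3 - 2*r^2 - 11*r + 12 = (r - 4)*(r - 1)*(r + 3)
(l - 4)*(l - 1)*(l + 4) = l^3 - l^2 - 16*l + 16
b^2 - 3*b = b*(b - 3)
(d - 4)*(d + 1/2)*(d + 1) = d^3 - 5*d^2/2 - 11*d/2 - 2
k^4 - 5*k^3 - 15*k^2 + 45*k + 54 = (k - 6)*(k - 3)*(k + 1)*(k + 3)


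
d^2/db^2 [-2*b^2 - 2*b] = -4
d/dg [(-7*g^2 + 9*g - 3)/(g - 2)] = (-7*g^2 + 28*g - 15)/(g^2 - 4*g + 4)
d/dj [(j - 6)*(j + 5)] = 2*j - 1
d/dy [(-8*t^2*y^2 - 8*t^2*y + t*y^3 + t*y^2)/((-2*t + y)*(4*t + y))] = t*(128*t^3*y + 64*t^3 - 40*t^2*y^2 - 16*t^2*y + 4*t*y^3 + 10*t*y^2 + y^4)/(64*t^4 - 32*t^3*y - 12*t^2*y^2 + 4*t*y^3 + y^4)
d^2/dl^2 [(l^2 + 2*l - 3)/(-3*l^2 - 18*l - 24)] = 2*(4*l^3 + 33*l^2 + 102*l + 116)/(3*(l^6 + 18*l^5 + 132*l^4 + 504*l^3 + 1056*l^2 + 1152*l + 512))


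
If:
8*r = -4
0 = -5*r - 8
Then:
No Solution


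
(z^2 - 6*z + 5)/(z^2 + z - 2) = (z - 5)/(z + 2)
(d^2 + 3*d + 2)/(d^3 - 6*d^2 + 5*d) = (d^2 + 3*d + 2)/(d*(d^2 - 6*d + 5))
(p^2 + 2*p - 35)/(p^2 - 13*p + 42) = (p^2 + 2*p - 35)/(p^2 - 13*p + 42)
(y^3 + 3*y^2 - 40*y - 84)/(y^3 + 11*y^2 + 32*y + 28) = (y - 6)/(y + 2)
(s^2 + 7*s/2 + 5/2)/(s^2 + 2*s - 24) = (2*s^2 + 7*s + 5)/(2*(s^2 + 2*s - 24))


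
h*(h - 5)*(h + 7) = h^3 + 2*h^2 - 35*h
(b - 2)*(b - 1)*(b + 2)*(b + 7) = b^4 + 6*b^3 - 11*b^2 - 24*b + 28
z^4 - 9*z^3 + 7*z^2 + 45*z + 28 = (z - 7)*(z - 4)*(z + 1)^2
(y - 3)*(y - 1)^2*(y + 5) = y^4 - 18*y^2 + 32*y - 15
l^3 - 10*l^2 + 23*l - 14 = (l - 7)*(l - 2)*(l - 1)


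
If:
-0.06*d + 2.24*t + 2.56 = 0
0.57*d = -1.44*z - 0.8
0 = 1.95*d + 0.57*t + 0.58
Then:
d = 0.04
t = -1.14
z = -0.57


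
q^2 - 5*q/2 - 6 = (q - 4)*(q + 3/2)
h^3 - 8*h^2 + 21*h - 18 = (h - 3)^2*(h - 2)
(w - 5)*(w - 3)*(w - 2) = w^3 - 10*w^2 + 31*w - 30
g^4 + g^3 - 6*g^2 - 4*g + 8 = (g - 2)*(g - 1)*(g + 2)^2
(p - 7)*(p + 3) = p^2 - 4*p - 21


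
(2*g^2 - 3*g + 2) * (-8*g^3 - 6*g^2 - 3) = -16*g^5 + 12*g^4 + 2*g^3 - 18*g^2 + 9*g - 6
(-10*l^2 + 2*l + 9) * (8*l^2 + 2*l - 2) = -80*l^4 - 4*l^3 + 96*l^2 + 14*l - 18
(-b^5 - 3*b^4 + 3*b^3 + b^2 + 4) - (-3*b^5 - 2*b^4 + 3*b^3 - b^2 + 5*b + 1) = 2*b^5 - b^4 + 2*b^2 - 5*b + 3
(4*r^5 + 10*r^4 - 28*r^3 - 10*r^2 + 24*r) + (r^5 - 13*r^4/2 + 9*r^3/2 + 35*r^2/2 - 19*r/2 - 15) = 5*r^5 + 7*r^4/2 - 47*r^3/2 + 15*r^2/2 + 29*r/2 - 15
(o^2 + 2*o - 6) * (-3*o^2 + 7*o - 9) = -3*o^4 + o^3 + 23*o^2 - 60*o + 54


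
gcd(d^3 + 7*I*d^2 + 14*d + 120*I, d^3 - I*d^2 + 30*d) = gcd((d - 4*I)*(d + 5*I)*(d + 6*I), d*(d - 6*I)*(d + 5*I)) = d + 5*I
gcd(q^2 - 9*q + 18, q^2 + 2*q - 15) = q - 3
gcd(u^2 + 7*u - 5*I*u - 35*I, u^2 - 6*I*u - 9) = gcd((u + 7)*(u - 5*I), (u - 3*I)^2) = 1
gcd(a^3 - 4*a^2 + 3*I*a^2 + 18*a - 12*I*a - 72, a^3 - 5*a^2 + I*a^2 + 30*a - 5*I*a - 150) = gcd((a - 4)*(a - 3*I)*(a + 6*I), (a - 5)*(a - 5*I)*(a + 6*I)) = a + 6*I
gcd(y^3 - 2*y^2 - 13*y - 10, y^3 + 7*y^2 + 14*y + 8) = y^2 + 3*y + 2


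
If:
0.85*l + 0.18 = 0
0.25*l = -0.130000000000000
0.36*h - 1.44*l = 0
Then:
No Solution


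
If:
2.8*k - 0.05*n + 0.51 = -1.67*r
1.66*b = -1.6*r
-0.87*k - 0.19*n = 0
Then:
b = -0.963855421686747*r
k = -0.551346655082537*r - 0.168375325803649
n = 2.52458731537793*r + 0.770981754995656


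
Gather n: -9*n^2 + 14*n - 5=-9*n^2 + 14*n - 5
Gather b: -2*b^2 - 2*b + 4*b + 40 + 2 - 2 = -2*b^2 + 2*b + 40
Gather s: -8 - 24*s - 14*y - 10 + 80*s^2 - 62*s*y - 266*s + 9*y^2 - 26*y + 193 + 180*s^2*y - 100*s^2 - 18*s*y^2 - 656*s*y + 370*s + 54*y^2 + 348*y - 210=s^2*(180*y - 20) + s*(-18*y^2 - 718*y + 80) + 63*y^2 + 308*y - 35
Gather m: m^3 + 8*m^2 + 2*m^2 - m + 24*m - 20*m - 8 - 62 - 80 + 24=m^3 + 10*m^2 + 3*m - 126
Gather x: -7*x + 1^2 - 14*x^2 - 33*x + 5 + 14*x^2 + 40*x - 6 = 0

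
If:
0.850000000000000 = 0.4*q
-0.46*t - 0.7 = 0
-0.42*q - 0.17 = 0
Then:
No Solution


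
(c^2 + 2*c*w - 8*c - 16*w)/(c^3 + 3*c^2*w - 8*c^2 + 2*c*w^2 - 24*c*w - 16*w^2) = 1/(c + w)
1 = 1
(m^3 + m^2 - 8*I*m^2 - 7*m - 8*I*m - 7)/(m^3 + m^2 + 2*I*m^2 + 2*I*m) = (m^2 - 8*I*m - 7)/(m*(m + 2*I))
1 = 1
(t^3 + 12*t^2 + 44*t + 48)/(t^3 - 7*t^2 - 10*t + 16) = (t^2 + 10*t + 24)/(t^2 - 9*t + 8)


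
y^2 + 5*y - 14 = (y - 2)*(y + 7)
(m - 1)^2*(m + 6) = m^3 + 4*m^2 - 11*m + 6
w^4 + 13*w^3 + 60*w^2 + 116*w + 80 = (w + 2)^2*(w + 4)*(w + 5)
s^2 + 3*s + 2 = (s + 1)*(s + 2)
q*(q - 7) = q^2 - 7*q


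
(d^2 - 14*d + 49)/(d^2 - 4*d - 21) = (d - 7)/(d + 3)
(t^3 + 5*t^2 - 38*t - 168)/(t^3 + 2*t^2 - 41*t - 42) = (t + 4)/(t + 1)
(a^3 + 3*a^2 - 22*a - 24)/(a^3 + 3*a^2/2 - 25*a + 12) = 2*(a + 1)/(2*a - 1)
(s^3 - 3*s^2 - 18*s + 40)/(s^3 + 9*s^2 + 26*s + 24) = (s^2 - 7*s + 10)/(s^2 + 5*s + 6)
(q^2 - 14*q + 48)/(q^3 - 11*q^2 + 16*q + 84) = (q - 8)/(q^2 - 5*q - 14)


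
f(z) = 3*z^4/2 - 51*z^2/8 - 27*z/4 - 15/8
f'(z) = 6*z^3 - 51*z/4 - 27/4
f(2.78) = 19.68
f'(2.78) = 86.71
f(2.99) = 40.84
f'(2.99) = 115.51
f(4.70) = 557.53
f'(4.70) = 556.26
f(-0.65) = 0.09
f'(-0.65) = -0.11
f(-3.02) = 85.14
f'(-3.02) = -133.51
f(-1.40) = 0.84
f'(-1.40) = -5.36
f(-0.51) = 0.01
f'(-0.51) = -1.04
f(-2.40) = 27.37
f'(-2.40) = -59.09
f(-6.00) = 1753.12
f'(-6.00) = -1226.25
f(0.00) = -1.88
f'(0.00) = -6.75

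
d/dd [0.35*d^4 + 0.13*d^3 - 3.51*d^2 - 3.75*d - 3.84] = 1.4*d^3 + 0.39*d^2 - 7.02*d - 3.75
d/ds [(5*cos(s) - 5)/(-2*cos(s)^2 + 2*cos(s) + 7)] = 5*(4*cos(s) - cos(2*s) - 10)*sin(s)/(2*cos(s) - cos(2*s) + 6)^2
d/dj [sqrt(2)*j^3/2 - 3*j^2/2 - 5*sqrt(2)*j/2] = 3*sqrt(2)*j^2/2 - 3*j - 5*sqrt(2)/2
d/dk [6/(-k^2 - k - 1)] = 6*(2*k + 1)/(k^2 + k + 1)^2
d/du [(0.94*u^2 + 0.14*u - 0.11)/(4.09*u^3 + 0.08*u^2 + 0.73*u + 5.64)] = (-3.8446*u^4 - 1.1452*u^3 + 2.0247*u^2 + 10.6208*u + 0.8699)/(16.7281*u^6 + 0.6544*u^5 + 5.9778*u^4 + 46.252*u^3 + 1.4353*u^2 + 8.2344*u + 31.8096)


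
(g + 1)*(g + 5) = g^2 + 6*g + 5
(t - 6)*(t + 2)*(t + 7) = t^3 + 3*t^2 - 40*t - 84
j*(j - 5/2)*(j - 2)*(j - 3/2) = j^4 - 6*j^3 + 47*j^2/4 - 15*j/2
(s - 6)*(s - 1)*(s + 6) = s^3 - s^2 - 36*s + 36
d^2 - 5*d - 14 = (d - 7)*(d + 2)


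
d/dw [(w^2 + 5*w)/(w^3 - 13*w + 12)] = (-w*(w + 5)*(3*w^2 - 13) + (2*w + 5)*(w^3 - 13*w + 12))/(w^3 - 13*w + 12)^2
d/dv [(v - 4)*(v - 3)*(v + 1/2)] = 3*v^2 - 13*v + 17/2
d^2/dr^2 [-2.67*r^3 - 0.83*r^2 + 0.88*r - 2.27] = -16.02*r - 1.66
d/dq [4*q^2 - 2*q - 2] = 8*q - 2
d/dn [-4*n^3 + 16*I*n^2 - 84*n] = -12*n^2 + 32*I*n - 84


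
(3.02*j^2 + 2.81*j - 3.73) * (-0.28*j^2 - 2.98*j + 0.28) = -0.8456*j^4 - 9.7864*j^3 - 6.4838*j^2 + 11.9022*j - 1.0444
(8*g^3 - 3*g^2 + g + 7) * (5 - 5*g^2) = -40*g^5 + 15*g^4 + 35*g^3 - 50*g^2 + 5*g + 35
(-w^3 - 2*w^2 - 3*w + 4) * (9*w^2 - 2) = -9*w^5 - 18*w^4 - 25*w^3 + 40*w^2 + 6*w - 8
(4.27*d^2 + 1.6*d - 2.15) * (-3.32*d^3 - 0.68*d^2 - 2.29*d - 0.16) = -14.1764*d^5 - 8.2156*d^4 - 3.7283*d^3 - 2.8852*d^2 + 4.6675*d + 0.344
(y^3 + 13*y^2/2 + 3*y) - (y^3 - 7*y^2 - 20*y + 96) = 27*y^2/2 + 23*y - 96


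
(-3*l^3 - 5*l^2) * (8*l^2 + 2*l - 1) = -24*l^5 - 46*l^4 - 7*l^3 + 5*l^2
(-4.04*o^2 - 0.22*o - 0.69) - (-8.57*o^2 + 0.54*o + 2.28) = 4.53*o^2 - 0.76*o - 2.97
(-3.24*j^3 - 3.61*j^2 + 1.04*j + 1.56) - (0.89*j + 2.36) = -3.24*j^3 - 3.61*j^2 + 0.15*j - 0.8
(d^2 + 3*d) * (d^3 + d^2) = d^5 + 4*d^4 + 3*d^3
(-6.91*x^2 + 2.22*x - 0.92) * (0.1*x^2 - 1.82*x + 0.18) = -0.691*x^4 + 12.7982*x^3 - 5.3762*x^2 + 2.074*x - 0.1656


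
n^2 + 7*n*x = n*(n + 7*x)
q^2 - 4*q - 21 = (q - 7)*(q + 3)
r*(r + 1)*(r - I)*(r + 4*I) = r^4 + r^3 + 3*I*r^3 + 4*r^2 + 3*I*r^2 + 4*r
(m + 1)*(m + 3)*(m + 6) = m^3 + 10*m^2 + 27*m + 18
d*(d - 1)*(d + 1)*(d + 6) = d^4 + 6*d^3 - d^2 - 6*d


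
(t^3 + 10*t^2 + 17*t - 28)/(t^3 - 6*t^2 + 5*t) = (t^2 + 11*t + 28)/(t*(t - 5))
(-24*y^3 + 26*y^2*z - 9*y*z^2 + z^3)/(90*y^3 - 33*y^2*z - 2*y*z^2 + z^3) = (-8*y^2 + 6*y*z - z^2)/(30*y^2 - y*z - z^2)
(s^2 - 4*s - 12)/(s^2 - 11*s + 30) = (s + 2)/(s - 5)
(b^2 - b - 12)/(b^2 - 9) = (b - 4)/(b - 3)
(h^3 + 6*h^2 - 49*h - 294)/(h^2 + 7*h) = h - 1 - 42/h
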